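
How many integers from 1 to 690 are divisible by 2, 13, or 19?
⌊690/2⌋+⌊690/13⌋+⌊690/19⌋ - ⌊690/26⌋-⌊690/38⌋-⌊690/247⌋ + ⌊690/494⌋ = 345+53+36 - 26-18-2 + 1 = 389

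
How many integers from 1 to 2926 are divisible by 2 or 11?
⌊2926/2⌋ + ⌊2926/11⌋ - ⌊2926/22⌋ = 1463 + 266 - 133 = 1596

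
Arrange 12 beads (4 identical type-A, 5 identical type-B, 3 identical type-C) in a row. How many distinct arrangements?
12! / (4! × 5! × 3!) = 27720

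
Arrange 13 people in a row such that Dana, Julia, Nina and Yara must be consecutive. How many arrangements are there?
Treat the 4 as one block: (13-4+1)! × 4! = 3628800 × 24 = 87091200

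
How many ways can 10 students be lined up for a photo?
10! = 3628800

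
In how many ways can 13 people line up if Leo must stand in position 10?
Fix one position: (13-1)! = 479001600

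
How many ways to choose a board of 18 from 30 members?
C(30,18) = 30!/(18!×12!) = 86493225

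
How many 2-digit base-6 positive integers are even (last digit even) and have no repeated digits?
Last∈{0,2,4}. Last=0: 5. Last nonzero: 2×4×P(4,0) = 8. Total = 13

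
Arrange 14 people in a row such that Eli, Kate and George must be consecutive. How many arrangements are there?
Treat the 3 as one block: (14-3+1)! × 3! = 479001600 × 6 = 2874009600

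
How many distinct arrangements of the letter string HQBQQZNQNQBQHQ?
14! / (7! × 1! × 2! × 2! × 2!) = 2162160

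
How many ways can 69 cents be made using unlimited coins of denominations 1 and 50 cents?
Coefficient of x^69 in 1/(1-x^1) · 1/(1-x^50). Use j coins of 50 for j = 0..⌊69/50⌋ = 1, the rest in 1s: 1 + 1 = 2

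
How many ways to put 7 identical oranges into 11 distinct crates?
C(7+11-1, 11-1) = C(17, 10) = 19448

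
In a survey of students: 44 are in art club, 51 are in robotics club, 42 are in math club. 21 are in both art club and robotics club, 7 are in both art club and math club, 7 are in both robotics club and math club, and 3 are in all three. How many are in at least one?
|A∪B∪C| = 44+51+42-21-7-7+3 = 105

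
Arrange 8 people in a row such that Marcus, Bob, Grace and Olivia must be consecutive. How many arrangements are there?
Treat the 4 as one block: (8-4+1)! × 4! = 120 × 24 = 2880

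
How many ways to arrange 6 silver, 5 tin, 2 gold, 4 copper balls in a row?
17! / (6! × 5! × 2! × 4!) = 85765680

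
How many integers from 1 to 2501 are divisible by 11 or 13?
⌊2501/11⌋ + ⌊2501/13⌋ - ⌊2501/143⌋ = 227 + 192 - 17 = 402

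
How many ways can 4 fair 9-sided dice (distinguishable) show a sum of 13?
Coefficient of x^13 in (x + x² + ... + x^9)^4. By inclusion-exclusion on dice exceeding 9: Σ_j (-1)^j C(4,j)·C(13-1-9j, 3) = C(4,0)·C(12,3) - C(4,1)·C(3,3) = 1·220 - 4·1 = 216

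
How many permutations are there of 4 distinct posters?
4! = 24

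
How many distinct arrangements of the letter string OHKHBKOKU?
9! / (2! × 1! × 1! × 3! × 2!) = 15120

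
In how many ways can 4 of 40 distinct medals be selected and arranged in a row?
P(40,4) = 40!/(40-4)! = 2193360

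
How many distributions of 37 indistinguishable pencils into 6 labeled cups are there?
C(37+6-1, 6-1) = C(42, 5) = 850668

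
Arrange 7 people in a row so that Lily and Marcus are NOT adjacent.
Total - adjacent = 7! - (7-1)!×2 = 5040 - 1440 = 3600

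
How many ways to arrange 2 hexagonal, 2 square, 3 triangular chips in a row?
7! / (2! × 2! × 3!) = 210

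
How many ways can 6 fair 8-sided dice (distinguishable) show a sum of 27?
Coefficient of x^27 in (x + x² + ... + x^8)^6. By inclusion-exclusion on dice exceeding 8: Σ_j (-1)^j C(6,j)·C(27-1-8j, 5) = C(6,0)·C(26,5) - C(6,1)·C(18,5) + C(6,2)·C(10,5) = 1·65780 - 6·8568 + 15·252 = 18152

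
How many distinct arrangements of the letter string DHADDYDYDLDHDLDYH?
17! / (8! × 3! × 1! × 2! × 3!) = 122522400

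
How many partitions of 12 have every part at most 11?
Let r_j(i) = number of partitions of i into parts ≤ j, for i = 0..12. r_1(i) = 1 for all i; r_j(i) = r_{j-1}(i) + r_j(i-j). Rows j = 2..11: ≤2: 1 1 2 2 3 3 4 4 5 5 6 6 7; ≤3: 1 1 2 3 4 5 7 8 10 12 14 16 19; ≤4: 1 1 2 3 5 6 9 11 15 18 23 27 34; ≤5: 1 1 2 3 5 7 10 13 18 23 30 37 47; ≤6: 1 1 2 3 5 7 11 14 20 26 35 44 58; ≤7: 1 1 2 3 5 7 11 15 21 28 38 49 65; ≤8: 1 1 2 3 5 7 11 15 22 29 40 52 70; ≤9: 1 1 2 3 5 7 11 15 22 30 41 54 73; ≤10: 1 1 2 3 5 7 11 15 22 30 42 55 75; ≤11: 1 1 2 3 5 7 11 15 22 30 42 56 76. r_11(12) = 76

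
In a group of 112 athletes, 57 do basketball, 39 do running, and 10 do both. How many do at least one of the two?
|A∪B| = |A| + |B| - |A∩B| = 57 + 39 - 10 = 86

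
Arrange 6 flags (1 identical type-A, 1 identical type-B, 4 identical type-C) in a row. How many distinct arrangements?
6! / (1! × 1! × 4!) = 30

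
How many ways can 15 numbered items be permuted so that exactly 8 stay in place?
Choose the 8 fixed points C(15,8) = 6435, derange the rest: !7 = Σ_{j=0}^{7} (-1)^j·7!/j! = 5040 - 5040 + 2520 - 840 + 210 - 42 + 7 - 1 = 1854. Product = 6435 × 1854 = 11930490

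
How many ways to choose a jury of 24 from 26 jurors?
C(26,24) = 26!/(24!×2!) = 325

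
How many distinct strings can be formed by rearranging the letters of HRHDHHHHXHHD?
12! / (1! × 1! × 2! × 8!) = 5940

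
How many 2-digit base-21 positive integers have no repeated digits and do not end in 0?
Last digit: 20 nonzero choices. First digit: 19 (nonzero, ≠last). Middle 0: P(19,0) = 1. Total = 380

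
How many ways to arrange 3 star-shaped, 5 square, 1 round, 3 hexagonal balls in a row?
12! / (3! × 5! × 1! × 3!) = 110880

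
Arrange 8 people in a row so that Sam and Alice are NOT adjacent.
Total - adjacent = 8! - (8-1)!×2 = 40320 - 10080 = 30240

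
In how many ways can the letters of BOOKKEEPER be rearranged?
10! / (1! × 2! × 2! × 3! × 1! × 1!) = 151200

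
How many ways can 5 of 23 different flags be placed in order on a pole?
P(23,5) = 23!/(23-5)! = 4037880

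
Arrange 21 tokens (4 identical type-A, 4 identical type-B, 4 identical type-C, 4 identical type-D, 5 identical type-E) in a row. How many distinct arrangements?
21! / (4! × 4! × 4! × 4! × 5!) = 1283268987000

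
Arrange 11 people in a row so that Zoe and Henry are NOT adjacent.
Total - adjacent = 11! - (11-1)!×2 = 39916800 - 7257600 = 32659200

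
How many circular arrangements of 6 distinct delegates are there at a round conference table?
Circular: fix one position, arrange the rest. (6-1)! = 120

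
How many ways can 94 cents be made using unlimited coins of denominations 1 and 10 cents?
Coefficient of x^94 in 1/(1-x^1) · 1/(1-x^10). Use j coins of 10 for j = 0..⌊94/10⌋ = 9, the rest in 1s: 9 + 1 = 10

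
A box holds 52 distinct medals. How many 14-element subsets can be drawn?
C(52,14) = 52!/(14!×38!) = 1768966344600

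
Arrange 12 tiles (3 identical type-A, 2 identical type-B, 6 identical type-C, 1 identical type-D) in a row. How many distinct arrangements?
12! / (3! × 2! × 6! × 1!) = 55440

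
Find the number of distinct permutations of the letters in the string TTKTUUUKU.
9! / (2! × 3! × 4!) = 1260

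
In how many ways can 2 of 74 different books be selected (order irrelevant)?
C(74,2) = 74!/(2!×72!) = 2701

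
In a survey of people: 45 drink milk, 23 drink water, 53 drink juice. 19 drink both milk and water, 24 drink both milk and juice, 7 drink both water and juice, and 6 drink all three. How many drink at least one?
|A∪B∪C| = 45+23+53-19-24-7+6 = 77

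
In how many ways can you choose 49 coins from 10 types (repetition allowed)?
C(49+10-1, 10-1) = C(58, 9) = 10648873950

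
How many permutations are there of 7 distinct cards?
7! = 5040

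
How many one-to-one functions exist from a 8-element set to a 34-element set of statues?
P(34,8) = 34!/(34-8)! = 732058145280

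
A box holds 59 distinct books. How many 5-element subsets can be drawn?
C(59,5) = 59!/(5!×54!) = 5006386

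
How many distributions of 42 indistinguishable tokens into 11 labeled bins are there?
C(42+11-1, 11-1) = C(52, 10) = 15820024220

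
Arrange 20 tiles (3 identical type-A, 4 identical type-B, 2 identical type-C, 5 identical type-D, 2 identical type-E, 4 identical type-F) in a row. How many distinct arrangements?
20! / (3! × 4! × 2! × 5! × 2! × 4!) = 1466593128000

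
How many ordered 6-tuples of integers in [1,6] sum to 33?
Coefficient of x^33 in (x + x² + ... + x^6)^6. By inclusion-exclusion on dice exceeding 6: Σ_j (-1)^j C(6,j)·C(33-1-6j, 5) = C(6,0)·C(32,5) - C(6,1)·C(26,5) + C(6,2)·C(20,5) - C(6,3)·C(14,5) + C(6,4)·C(8,5) = 1·201376 - 6·65780 + 15·15504 - 20·2002 + 15·56 = 56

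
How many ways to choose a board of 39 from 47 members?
C(47,39) = 47!/(39!×8!) = 314457495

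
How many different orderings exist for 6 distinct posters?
6! = 720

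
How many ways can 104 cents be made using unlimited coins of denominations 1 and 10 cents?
Coefficient of x^104 in 1/(1-x^1) · 1/(1-x^10). Use j coins of 10 for j = 0..⌊104/10⌋ = 10, the rest in 1s: 10 + 1 = 11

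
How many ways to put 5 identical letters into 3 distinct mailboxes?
C(5+3-1, 3-1) = C(7, 2) = 21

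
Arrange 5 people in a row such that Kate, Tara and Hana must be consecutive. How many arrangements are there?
Treat the 3 as one block: (5-3+1)! × 3! = 6 × 6 = 36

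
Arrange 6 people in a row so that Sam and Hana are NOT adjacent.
Total - adjacent = 6! - (6-1)!×2 = 720 - 240 = 480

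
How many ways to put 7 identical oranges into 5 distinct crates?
C(7+5-1, 5-1) = C(11, 4) = 330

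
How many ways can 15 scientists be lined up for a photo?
15! = 1307674368000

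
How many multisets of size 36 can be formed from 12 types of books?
C(36+12-1, 12-1) = C(47, 11) = 17417133617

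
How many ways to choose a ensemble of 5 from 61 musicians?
C(61,5) = 61!/(5!×56!) = 5949147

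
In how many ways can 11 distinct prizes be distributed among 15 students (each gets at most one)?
P(15,11) = 15!/(15-11)! = 54486432000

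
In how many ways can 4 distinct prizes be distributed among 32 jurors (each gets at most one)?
P(32,4) = 32!/(32-4)! = 863040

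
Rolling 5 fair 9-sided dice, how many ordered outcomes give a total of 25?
Coefficient of x^25 in (x + x² + ... + x^9)^5. By inclusion-exclusion on dice exceeding 9: Σ_j (-1)^j C(5,j)·C(25-1-9j, 4) = C(5,0)·C(24,4) - C(5,1)·C(15,4) + C(5,2)·C(6,4) = 1·10626 - 5·1365 + 10·15 = 3951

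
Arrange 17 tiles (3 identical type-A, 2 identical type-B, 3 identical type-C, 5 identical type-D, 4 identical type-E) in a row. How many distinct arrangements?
17! / (3! × 2! × 3! × 5! × 4!) = 1715313600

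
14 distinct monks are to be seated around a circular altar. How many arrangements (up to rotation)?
Circular: fix one position, arrange the rest. (14-1)! = 6227020800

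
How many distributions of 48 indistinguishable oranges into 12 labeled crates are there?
C(48+12-1, 12-1) = C(59, 11) = 279871768995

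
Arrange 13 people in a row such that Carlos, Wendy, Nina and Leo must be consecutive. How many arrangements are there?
Treat the 4 as one block: (13-4+1)! × 4! = 3628800 × 24 = 87091200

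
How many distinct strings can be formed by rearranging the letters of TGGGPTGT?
8! / (3! × 4! × 1!) = 280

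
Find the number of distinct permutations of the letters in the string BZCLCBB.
7! / (2! × 1! × 3! × 1!) = 420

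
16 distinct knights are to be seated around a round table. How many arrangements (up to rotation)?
Circular: fix one position, arrange the rest. (16-1)! = 1307674368000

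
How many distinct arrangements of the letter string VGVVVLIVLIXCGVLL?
16! / (2! × 2! × 1! × 6! × 4! × 1!) = 302702400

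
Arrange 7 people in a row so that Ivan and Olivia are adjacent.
Treat as block: (7-1)! × 2! = 720 × 2 = 1440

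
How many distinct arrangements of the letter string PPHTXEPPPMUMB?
13! / (5! × 1! × 2! × 1! × 1! × 1! × 1! × 1!) = 25945920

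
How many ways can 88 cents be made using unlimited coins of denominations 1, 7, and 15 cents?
Coefficient of x^88 in 1/(1-x^1) · 1/(1-x^7) · 1/(1-x^15). Case on j = number of 15-cent coins (j = 0..5); remainder r = 88 - 15j is made from {1,7} in ⌊r/7⌋+1 ways. r = 88, 73, 58, 43, 28, 13 → 13 + 11 + 9 + 7 + 5 + 2 = 47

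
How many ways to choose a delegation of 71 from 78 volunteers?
C(78,71) = 78!/(71!×7!) = 2641902120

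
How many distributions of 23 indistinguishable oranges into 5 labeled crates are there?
C(23+5-1, 5-1) = C(27, 4) = 17550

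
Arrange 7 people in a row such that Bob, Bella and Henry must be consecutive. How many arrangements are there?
Treat the 3 as one block: (7-3+1)! × 3! = 120 × 6 = 720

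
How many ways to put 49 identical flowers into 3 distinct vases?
C(49+3-1, 3-1) = C(51, 2) = 1275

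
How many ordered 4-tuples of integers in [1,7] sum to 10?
Coefficient of x^10 in (x + x² + ... + x^7)^4. By inclusion-exclusion on dice exceeding 7: Σ_j (-1)^j C(4,j)·C(10-1-7j, 3) = C(4,0)·C(9,3) = 1·84 = 84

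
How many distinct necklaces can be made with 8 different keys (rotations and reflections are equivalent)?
(8-1)!/2 = 5040/2 = 2520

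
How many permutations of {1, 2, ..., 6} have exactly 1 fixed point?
Choose the 1 fixed point C(6,1) = 6, derange the rest: !5 = Σ_{j=0}^{5} (-1)^j·5!/j! = 120 - 120 + 60 - 20 + 5 - 1 = 44. Product = 6 × 44 = 264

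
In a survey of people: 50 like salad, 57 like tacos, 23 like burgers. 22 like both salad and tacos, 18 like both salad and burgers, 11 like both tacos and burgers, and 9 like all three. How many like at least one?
|A∪B∪C| = 50+57+23-22-18-11+9 = 88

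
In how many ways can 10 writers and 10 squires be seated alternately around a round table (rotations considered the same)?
Fix one of the writers: (10-1)! ways for the remaining writers, × 10! ways for the squires = 362880 × 3628800 = 1316818944000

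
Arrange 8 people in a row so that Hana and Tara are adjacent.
Treat as block: (8-1)! × 2! = 5040 × 2 = 10080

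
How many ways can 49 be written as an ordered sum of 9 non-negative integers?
C(49+9-1, 9-1) = C(57, 8) = 1652411475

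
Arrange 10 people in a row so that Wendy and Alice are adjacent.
Treat as block: (10-1)! × 2! = 362880 × 2 = 725760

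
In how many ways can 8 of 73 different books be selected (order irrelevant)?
C(73,8) = 73!/(8!×65!) = 13442126049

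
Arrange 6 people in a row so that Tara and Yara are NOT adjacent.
Total - adjacent = 6! - (6-1)!×2 = 720 - 240 = 480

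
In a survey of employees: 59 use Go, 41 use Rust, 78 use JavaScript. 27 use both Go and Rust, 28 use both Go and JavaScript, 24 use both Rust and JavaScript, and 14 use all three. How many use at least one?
|A∪B∪C| = 59+41+78-27-28-24+14 = 113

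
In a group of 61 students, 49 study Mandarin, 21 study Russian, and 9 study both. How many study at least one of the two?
|A∪B| = |A| + |B| - |A∩B| = 49 + 21 - 9 = 61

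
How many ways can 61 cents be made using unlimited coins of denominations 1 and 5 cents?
Coefficient of x^61 in 1/(1-x^1) · 1/(1-x^5). Use j coins of 5 for j = 0..⌊61/5⌋ = 12, the rest in 1s: 12 + 1 = 13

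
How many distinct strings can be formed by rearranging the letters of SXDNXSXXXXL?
11! / (1! × 1! × 2! × 1! × 6!) = 27720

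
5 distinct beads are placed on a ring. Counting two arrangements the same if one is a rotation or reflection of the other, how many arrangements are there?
(5-1)!/2 = 24/2 = 12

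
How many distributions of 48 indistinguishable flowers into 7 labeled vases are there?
C(48+7-1, 7-1) = C(54, 6) = 25827165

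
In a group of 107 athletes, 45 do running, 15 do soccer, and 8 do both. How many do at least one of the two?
|A∪B| = |A| + |B| - |A∩B| = 45 + 15 - 8 = 52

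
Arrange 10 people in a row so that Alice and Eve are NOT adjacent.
Total - adjacent = 10! - (10-1)!×2 = 3628800 - 725760 = 2903040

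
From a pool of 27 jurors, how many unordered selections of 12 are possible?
C(27,12) = 27!/(12!×15!) = 17383860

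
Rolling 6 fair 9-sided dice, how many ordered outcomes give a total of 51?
Coefficient of x^51 in (x + x² + ... + x^9)^6. By inclusion-exclusion on dice exceeding 9: Σ_j (-1)^j C(6,j)·C(51-1-9j, 5) = C(6,0)·C(50,5) - C(6,1)·C(41,5) + C(6,2)·C(32,5) - C(6,3)·C(23,5) + C(6,4)·C(14,5) - C(6,5)·C(5,5) = 1·2118760 - 6·749398 + 15·201376 - 20·33649 + 15·2002 - 6·1 = 56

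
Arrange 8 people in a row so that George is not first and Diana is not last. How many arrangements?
By inclusion-exclusion: 8! - 2×(8-1)! + (8-2)! = 40320 - 10080 + 720 = 30960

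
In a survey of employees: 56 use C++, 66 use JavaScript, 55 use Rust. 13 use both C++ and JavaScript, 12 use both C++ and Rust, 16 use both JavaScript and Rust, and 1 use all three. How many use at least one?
|A∪B∪C| = 56+66+55-13-12-16+1 = 137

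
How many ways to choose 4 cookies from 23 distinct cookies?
C(23,4) = 23!/(4!×19!) = 8855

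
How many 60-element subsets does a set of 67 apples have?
C(67,60) = 67!/(60!×7!) = 869648208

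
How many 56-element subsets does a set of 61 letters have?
C(61,56) = 61!/(56!×5!) = 5949147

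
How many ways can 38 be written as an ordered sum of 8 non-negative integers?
C(38+8-1, 8-1) = C(45, 7) = 45379620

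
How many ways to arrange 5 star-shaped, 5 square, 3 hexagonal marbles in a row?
13! / (5! × 5! × 3!) = 72072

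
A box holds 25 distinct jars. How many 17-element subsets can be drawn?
C(25,17) = 25!/(17!×8!) = 1081575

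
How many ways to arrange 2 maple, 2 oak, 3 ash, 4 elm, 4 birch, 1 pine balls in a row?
16! / (2! × 2! × 3! × 4! × 4! × 1!) = 1513512000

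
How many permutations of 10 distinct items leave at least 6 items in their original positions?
Exactly j fixed points: C(10,j)·!(10-j); sum over j ≥ 6 (derangement numbers via !m = (m-1)·(!(m-1) + !(m-2)): !0..!4 = 1, 0, 1, 2, 9). Σ_{j=6}^{10} C(10,j)·!(10-j) = C(10,6)·!4 + C(10,7)·!3 + C(10,8)·!2 + C(10,9)·!1 + C(10,10)·!0 = 210·9 + 120·2 + 45·1 + 10·0 + 1·1 = 2176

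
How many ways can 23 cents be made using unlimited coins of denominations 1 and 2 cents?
Coefficient of x^23 in 1/(1-x^1) · 1/(1-x^2). Use j coins of 2 for j = 0..⌊23/2⌋ = 11, the rest in 1s: 11 + 1 = 12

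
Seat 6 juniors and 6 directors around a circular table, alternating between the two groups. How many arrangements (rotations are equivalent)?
Fix one of the juniors: (6-1)! ways for the remaining juniors, × 6! ways for the directors = 120 × 720 = 86400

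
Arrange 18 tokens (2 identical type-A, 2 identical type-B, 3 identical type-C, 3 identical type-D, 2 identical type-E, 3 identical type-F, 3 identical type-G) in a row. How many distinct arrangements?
18! / (2! × 2! × 3! × 3! × 2! × 3! × 3!) = 617512896000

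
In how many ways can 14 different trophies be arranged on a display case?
14! = 87178291200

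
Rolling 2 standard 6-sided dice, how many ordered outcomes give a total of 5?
Coefficient of x^5 in (x + x² + ... + x^6)^2. By inclusion-exclusion on dice exceeding 6: Σ_j (-1)^j C(2,j)·C(5-1-6j, 1) = C(2,0)·C(4,1) = 1·4 = 4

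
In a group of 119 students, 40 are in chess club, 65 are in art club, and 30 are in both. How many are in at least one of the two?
|A∪B| = |A| + |B| - |A∩B| = 40 + 65 - 30 = 75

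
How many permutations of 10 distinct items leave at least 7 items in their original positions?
Exactly j fixed points: C(10,j)·!(10-j); sum over j ≥ 7 (derangement numbers via !m = (m-1)·(!(m-1) + !(m-2)): !0..!3 = 1, 0, 1, 2). Σ_{j=7}^{10} C(10,j)·!(10-j) = C(10,7)·!3 + C(10,8)·!2 + C(10,9)·!1 + C(10,10)·!0 = 120·2 + 45·1 + 10·0 + 1·1 = 286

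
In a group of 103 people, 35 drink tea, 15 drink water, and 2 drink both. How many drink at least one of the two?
|A∪B| = |A| + |B| - |A∩B| = 35 + 15 - 2 = 48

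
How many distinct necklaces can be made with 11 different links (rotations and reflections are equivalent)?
(11-1)!/2 = 3628800/2 = 1814400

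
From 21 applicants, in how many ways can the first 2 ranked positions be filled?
P(21,2) = 21!/(21-2)! = 420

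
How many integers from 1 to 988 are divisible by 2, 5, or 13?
⌊988/2⌋+⌊988/5⌋+⌊988/13⌋ - ⌊988/10⌋-⌊988/26⌋-⌊988/65⌋ + ⌊988/130⌋ = 494+197+76 - 98-38-15 + 7 = 623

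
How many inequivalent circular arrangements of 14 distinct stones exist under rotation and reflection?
(14-1)!/2 = 6227020800/2 = 3113510400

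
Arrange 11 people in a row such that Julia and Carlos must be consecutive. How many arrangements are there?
Treat the 2 as one block: (11-2+1)! × 2! = 3628800 × 2 = 7257600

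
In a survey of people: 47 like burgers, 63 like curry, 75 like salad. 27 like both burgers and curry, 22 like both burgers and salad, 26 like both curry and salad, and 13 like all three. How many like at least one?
|A∪B∪C| = 47+63+75-27-22-26+13 = 123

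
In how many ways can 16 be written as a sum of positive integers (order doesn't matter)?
Pentagonal recurrence p(n) = p(n-1) + p(n-2) - p(n-5) - p(n-7) + p(n-12) + p(n-15) - ... gives p(0..15) = 1, 1, 2, 3, 5, 7, 11, 15, 22, 30, 42, 56, 77, 101, 135, 176. p(16) = p(15) + p(14) - p(11) - p(9) + p(4) + p(1) = 176 + 135 - 56 - 30 + 5 + 1 = 231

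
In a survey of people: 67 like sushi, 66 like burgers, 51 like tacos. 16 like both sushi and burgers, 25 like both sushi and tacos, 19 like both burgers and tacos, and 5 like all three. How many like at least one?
|A∪B∪C| = 67+66+51-16-25-19+5 = 129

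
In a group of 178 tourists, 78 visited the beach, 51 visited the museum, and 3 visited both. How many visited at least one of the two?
|A∪B| = |A| + |B| - |A∩B| = 78 + 51 - 3 = 126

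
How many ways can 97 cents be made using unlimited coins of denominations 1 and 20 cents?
Coefficient of x^97 in 1/(1-x^1) · 1/(1-x^20). Use j coins of 20 for j = 0..⌊97/20⌋ = 4, the rest in 1s: 4 + 1 = 5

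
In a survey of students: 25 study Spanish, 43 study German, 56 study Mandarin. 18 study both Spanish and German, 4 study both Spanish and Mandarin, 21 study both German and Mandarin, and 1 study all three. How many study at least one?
|A∪B∪C| = 25+43+56-18-4-21+1 = 82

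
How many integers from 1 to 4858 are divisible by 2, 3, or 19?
⌊4858/2⌋+⌊4858/3⌋+⌊4858/19⌋ - ⌊4858/6⌋-⌊4858/38⌋-⌊4858/57⌋ + ⌊4858/114⌋ = 2429+1619+255 - 809-127-85 + 42 = 3324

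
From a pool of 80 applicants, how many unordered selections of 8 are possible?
C(80,8) = 80!/(8!×72!) = 28987537150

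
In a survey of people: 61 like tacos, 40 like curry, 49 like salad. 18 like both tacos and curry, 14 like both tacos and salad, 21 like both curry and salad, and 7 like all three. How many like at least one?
|A∪B∪C| = 61+40+49-18-14-21+7 = 104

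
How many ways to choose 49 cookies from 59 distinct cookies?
C(59,49) = 59!/(49!×10!) = 62828356305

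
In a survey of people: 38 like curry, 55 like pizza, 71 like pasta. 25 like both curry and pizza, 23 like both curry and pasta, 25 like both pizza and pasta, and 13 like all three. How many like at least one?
|A∪B∪C| = 38+55+71-25-23-25+13 = 104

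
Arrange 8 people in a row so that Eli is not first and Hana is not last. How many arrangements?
By inclusion-exclusion: 8! - 2×(8-1)! + (8-2)! = 40320 - 10080 + 720 = 30960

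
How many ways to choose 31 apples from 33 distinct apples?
C(33,31) = 33!/(31!×2!) = 528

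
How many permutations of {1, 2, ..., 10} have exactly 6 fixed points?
Choose the 6 fixed points C(10,6) = 210, derange the rest: !4 = Σ_{j=0}^{4} (-1)^j·4!/j! = 24 - 24 + 12 - 4 + 1 = 9. Product = 210 × 9 = 1890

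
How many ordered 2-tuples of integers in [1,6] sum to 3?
Coefficient of x^3 in (x + x² + ... + x^6)^2. By inclusion-exclusion on dice exceeding 6: Σ_j (-1)^j C(2,j)·C(3-1-6j, 1) = C(2,0)·C(2,1) = 1·2 = 2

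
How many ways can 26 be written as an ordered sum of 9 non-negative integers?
C(26+9-1, 9-1) = C(34, 8) = 18156204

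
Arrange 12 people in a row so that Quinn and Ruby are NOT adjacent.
Total - adjacent = 12! - (12-1)!×2 = 479001600 - 79833600 = 399168000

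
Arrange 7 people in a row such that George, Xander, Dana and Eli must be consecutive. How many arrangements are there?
Treat the 4 as one block: (7-4+1)! × 4! = 24 × 24 = 576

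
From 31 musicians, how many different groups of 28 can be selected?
C(31,28) = 31!/(28!×3!) = 4495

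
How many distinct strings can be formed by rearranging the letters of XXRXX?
5! / (4! × 1!) = 5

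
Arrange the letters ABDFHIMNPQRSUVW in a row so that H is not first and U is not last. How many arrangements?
By inclusion-exclusion: 15! - 2×(15-1)! + (15-2)! = 1307674368000 - 174356582400 + 6227020800 = 1139544806400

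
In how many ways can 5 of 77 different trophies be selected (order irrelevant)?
C(77,5) = 77!/(5!×72!) = 19757815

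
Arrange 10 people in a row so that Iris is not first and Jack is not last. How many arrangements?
By inclusion-exclusion: 10! - 2×(10-1)! + (10-2)! = 3628800 - 725760 + 40320 = 2943360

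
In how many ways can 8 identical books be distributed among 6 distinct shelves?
C(8+6-1, 6-1) = C(13, 5) = 1287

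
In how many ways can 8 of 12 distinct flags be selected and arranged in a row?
P(12,8) = 12!/(12-8)! = 19958400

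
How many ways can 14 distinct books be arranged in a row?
14! = 87178291200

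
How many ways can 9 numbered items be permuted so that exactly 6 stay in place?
Choose the 6 fixed points C(9,6) = 84, derange the rest: !3 = Σ_{j=0}^{3} (-1)^j·3!/j! = 6 - 6 + 3 - 1 = 2. Product = 84 × 2 = 168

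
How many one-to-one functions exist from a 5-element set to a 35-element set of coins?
P(35,5) = 35!/(35-5)! = 38955840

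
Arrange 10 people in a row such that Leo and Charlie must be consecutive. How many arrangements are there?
Treat the 2 as one block: (10-2+1)! × 2! = 362880 × 2 = 725760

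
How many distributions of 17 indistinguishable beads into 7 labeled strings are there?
C(17+7-1, 7-1) = C(23, 6) = 100947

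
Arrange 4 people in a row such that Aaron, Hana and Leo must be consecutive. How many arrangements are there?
Treat the 3 as one block: (4-3+1)! × 3! = 2 × 6 = 12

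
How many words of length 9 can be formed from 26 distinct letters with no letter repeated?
P(26,9) = 26!/(26-9)! = 1133836704000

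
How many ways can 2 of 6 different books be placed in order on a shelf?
P(6,2) = 6!/(6-2)! = 30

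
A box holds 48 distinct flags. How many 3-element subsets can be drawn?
C(48,3) = 48!/(3!×45!) = 17296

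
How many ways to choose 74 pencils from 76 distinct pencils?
C(76,74) = 76!/(74!×2!) = 2850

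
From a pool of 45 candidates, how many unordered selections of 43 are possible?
C(45,43) = 45!/(43!×2!) = 990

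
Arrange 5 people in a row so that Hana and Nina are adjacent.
Treat as block: (5-1)! × 2! = 24 × 2 = 48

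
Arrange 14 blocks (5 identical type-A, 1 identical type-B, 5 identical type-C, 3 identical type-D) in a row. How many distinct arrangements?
14! / (5! × 1! × 5! × 3!) = 1009008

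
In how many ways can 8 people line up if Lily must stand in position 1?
Fix one position: (8-1)! = 5040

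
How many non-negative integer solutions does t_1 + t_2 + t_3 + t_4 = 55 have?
C(55+4-1, 4-1) = C(58, 3) = 30856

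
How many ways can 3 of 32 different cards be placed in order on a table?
P(32,3) = 32!/(32-3)! = 29760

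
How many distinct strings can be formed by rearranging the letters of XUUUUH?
6! / (4! × 1! × 1!) = 30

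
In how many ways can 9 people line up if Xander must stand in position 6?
Fix one position: (9-1)! = 40320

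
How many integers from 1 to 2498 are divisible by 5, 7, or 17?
⌊2498/5⌋+⌊2498/7⌋+⌊2498/17⌋ - ⌊2498/35⌋-⌊2498/85⌋-⌊2498/119⌋ + ⌊2498/595⌋ = 499+356+146 - 71-29-20 + 4 = 885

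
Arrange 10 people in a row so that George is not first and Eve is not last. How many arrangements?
By inclusion-exclusion: 10! - 2×(10-1)! + (10-2)! = 3628800 - 725760 + 40320 = 2943360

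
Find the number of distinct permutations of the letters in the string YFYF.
4! / (2! × 2!) = 6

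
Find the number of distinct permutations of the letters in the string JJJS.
4! / (3! × 1!) = 4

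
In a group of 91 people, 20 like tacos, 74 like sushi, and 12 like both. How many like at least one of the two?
|A∪B| = |A| + |B| - |A∩B| = 20 + 74 - 12 = 82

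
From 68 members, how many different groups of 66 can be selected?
C(68,66) = 68!/(66!×2!) = 2278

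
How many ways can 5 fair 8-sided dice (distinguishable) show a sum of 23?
Coefficient of x^23 in (x + x² + ... + x^8)^5. By inclusion-exclusion on dice exceeding 8: Σ_j (-1)^j C(5,j)·C(23-1-8j, 4) = C(5,0)·C(22,4) - C(5,1)·C(14,4) + C(5,2)·C(6,4) = 1·7315 - 5·1001 + 10·15 = 2460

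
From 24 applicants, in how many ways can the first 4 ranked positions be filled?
P(24,4) = 24!/(24-4)! = 255024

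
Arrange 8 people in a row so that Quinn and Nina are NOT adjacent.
Total - adjacent = 8! - (8-1)!×2 = 40320 - 10080 = 30240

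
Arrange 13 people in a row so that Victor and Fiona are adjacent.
Treat as block: (13-1)! × 2! = 479001600 × 2 = 958003200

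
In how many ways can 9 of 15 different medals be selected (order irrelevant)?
C(15,9) = 15!/(9!×6!) = 5005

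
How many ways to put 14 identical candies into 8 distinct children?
C(14+8-1, 8-1) = C(21, 7) = 116280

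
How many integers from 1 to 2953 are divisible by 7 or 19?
⌊2953/7⌋ + ⌊2953/19⌋ - ⌊2953/133⌋ = 421 + 155 - 22 = 554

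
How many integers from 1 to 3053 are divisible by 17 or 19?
⌊3053/17⌋ + ⌊3053/19⌋ - ⌊3053/323⌋ = 179 + 160 - 9 = 330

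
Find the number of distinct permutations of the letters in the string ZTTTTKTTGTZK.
12! / (2! × 2! × 1! × 7!) = 23760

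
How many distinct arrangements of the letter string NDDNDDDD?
8! / (6! × 2!) = 28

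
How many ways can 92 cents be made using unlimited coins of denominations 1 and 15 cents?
Coefficient of x^92 in 1/(1-x^1) · 1/(1-x^15). Use j coins of 15 for j = 0..⌊92/15⌋ = 6, the rest in 1s: 6 + 1 = 7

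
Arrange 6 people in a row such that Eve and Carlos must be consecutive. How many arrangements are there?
Treat the 2 as one block: (6-2+1)! × 2! = 120 × 2 = 240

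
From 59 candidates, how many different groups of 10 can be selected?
C(59,10) = 59!/(10!×49!) = 62828356305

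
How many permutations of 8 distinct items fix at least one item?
Complement of the derangements. !8 = Σ_{j=0}^{8} (-1)^j·8!/j! = 40320 - 40320 + 20160 - 6720 + 1680 - 336 + 56 - 8 + 1 = 14833. 8! - !8 = 40320 - 14833 = 25487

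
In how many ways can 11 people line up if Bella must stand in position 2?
Fix one position: (11-1)! = 3628800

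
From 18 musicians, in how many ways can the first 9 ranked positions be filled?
P(18,9) = 18!/(18-9)! = 17643225600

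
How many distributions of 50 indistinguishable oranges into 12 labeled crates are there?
C(50+12-1, 12-1) = C(61, 11) = 418094152866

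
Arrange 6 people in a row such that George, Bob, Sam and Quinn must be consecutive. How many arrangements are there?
Treat the 4 as one block: (6-4+1)! × 4! = 6 × 24 = 144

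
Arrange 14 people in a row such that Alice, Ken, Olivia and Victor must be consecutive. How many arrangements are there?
Treat the 4 as one block: (14-4+1)! × 4! = 39916800 × 24 = 958003200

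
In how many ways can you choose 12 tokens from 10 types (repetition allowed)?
C(12+10-1, 10-1) = C(21, 9) = 293930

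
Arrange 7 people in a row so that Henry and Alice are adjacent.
Treat as block: (7-1)! × 2! = 720 × 2 = 1440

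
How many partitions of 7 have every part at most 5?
Let r_j(i) = number of partitions of i into parts ≤ j, for i = 0..7. r_1(i) = 1 for all i; r_j(i) = r_{j-1}(i) + r_j(i-j). Rows j = 2..5: ≤2: 1 1 2 2 3 3 4 4; ≤3: 1 1 2 3 4 5 7 8; ≤4: 1 1 2 3 5 6 9 11; ≤5: 1 1 2 3 5 7 10 13. r_5(7) = 13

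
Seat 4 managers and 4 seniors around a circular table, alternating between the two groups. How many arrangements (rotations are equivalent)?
Fix one of the managers: (4-1)! ways for the remaining managers, × 4! ways for the seniors = 6 × 24 = 144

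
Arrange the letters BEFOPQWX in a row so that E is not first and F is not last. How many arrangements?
By inclusion-exclusion: 8! - 2×(8-1)! + (8-2)! = 40320 - 10080 + 720 = 30960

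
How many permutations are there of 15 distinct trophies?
15! = 1307674368000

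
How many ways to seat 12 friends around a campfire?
Circular: fix one position, arrange the rest. (12-1)! = 39916800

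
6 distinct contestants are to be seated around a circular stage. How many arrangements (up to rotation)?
Circular: fix one position, arrange the rest. (6-1)! = 120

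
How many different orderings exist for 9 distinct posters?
9! = 362880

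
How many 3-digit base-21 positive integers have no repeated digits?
First digit: 20 choices (nonzero). Then descending: 20 × 20 × 19 = 7600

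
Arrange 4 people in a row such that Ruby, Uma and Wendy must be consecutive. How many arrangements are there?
Treat the 3 as one block: (4-3+1)! × 3! = 2 × 6 = 12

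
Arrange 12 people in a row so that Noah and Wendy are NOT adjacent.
Total - adjacent = 12! - (12-1)!×2 = 479001600 - 79833600 = 399168000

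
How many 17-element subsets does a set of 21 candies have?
C(21,17) = 21!/(17!×4!) = 5985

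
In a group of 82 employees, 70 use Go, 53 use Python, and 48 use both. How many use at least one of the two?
|A∪B| = |A| + |B| - |A∩B| = 70 + 53 - 48 = 75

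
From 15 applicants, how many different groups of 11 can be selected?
C(15,11) = 15!/(11!×4!) = 1365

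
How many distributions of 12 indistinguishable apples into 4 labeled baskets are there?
C(12+4-1, 4-1) = C(15, 3) = 455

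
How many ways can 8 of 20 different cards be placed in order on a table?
P(20,8) = 20!/(20-8)! = 5079110400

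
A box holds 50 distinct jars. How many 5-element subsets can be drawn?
C(50,5) = 50!/(5!×45!) = 2118760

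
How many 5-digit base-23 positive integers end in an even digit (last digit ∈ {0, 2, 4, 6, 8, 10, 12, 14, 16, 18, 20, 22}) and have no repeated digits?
Last∈{0,2,4,6,8,10,12,14,16,18,20,22}. Last=0: 175560. Last nonzero: 11×21×P(21,3) = 1843380. Total = 2018940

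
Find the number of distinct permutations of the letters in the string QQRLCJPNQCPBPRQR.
16! / (1! × 4! × 3! × 1! × 3! × 2! × 1! × 1!) = 12108096000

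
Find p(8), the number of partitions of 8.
Pentagonal recurrence p(n) = p(n-1) + p(n-2) - p(n-5) - p(n-7) + p(n-12) + p(n-15) - ... gives p(0..7) = 1, 1, 2, 3, 5, 7, 11, 15. p(8) = p(7) + p(6) - p(3) - p(1) = 15 + 11 - 3 - 1 = 22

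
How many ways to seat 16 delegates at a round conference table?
Circular: fix one position, arrange the rest. (16-1)! = 1307674368000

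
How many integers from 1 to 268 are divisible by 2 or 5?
⌊268/2⌋ + ⌊268/5⌋ - ⌊268/10⌋ = 134 + 53 - 26 = 161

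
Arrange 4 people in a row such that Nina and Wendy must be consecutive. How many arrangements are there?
Treat the 2 as one block: (4-2+1)! × 2! = 6 × 2 = 12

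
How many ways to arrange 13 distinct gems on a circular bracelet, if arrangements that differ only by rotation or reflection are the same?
(13-1)!/2 = 479001600/2 = 239500800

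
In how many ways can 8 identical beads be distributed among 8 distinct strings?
C(8+8-1, 8-1) = C(15, 7) = 6435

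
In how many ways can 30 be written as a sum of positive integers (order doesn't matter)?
Pentagonal recurrence p(n) = p(n-1) + p(n-2) - p(n-5) - p(n-7) + p(n-12) + p(n-15) - ... gives p(0..29) = 1, 1, 2, 3, 5, 7, 11, 15, 22, 30, 42, 56, 77, 101, 135, 176, 231, 297, 385, 490, 627, 792, 1002, 1255, 1575, 1958, 2436, 3010, 3718, 4565. p(30) = p(29) + p(28) - p(25) - p(23) + p(18) + p(15) - p(8) - p(4) = 4565 + 3718 - 1958 - 1255 + 385 + 176 - 22 - 5 = 5604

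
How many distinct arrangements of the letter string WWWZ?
4! / (1! × 3!) = 4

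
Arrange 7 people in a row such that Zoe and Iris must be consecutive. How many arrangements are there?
Treat the 2 as one block: (7-2+1)! × 2! = 720 × 2 = 1440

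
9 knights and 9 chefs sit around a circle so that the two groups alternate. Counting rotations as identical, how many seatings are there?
Fix one of the knights: (9-1)! ways for the remaining knights, × 9! ways for the chefs = 40320 × 362880 = 14631321600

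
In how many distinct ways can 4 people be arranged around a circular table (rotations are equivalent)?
Circular: fix one position, arrange the rest. (4-1)! = 6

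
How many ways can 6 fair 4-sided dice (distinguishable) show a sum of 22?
Coefficient of x^22 in (x + x² + ... + x^4)^6. By inclusion-exclusion on dice exceeding 4: Σ_j (-1)^j C(6,j)·C(22-1-4j, 5) = C(6,0)·C(21,5) - C(6,1)·C(17,5) + C(6,2)·C(13,5) - C(6,3)·C(9,5) + C(6,4)·C(5,5) = 1·20349 - 6·6188 + 15·1287 - 20·126 + 15·1 = 21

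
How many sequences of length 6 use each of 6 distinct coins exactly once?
6! = 720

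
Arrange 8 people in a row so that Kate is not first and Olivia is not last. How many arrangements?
By inclusion-exclusion: 8! - 2×(8-1)! + (8-2)! = 40320 - 10080 + 720 = 30960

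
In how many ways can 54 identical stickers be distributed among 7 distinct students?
C(54+7-1, 7-1) = C(60, 6) = 50063860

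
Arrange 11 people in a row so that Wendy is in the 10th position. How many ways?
Fix one position: (11-1)! = 3628800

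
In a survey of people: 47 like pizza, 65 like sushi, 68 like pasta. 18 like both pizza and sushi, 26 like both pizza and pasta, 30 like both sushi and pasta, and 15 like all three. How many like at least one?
|A∪B∪C| = 47+65+68-18-26-30+15 = 121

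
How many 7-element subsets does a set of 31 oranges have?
C(31,7) = 31!/(7!×24!) = 2629575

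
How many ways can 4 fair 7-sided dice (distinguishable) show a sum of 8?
Coefficient of x^8 in (x + x² + ... + x^7)^4. By inclusion-exclusion on dice exceeding 7: Σ_j (-1)^j C(4,j)·C(8-1-7j, 3) = C(4,0)·C(7,3) = 1·35 = 35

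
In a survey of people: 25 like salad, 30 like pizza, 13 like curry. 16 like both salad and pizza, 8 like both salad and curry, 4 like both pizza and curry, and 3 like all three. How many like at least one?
|A∪B∪C| = 25+30+13-16-8-4+3 = 43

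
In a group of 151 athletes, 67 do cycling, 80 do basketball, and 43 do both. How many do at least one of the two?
|A∪B| = |A| + |B| - |A∩B| = 67 + 80 - 43 = 104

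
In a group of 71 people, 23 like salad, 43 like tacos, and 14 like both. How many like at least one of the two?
|A∪B| = |A| + |B| - |A∩B| = 23 + 43 - 14 = 52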